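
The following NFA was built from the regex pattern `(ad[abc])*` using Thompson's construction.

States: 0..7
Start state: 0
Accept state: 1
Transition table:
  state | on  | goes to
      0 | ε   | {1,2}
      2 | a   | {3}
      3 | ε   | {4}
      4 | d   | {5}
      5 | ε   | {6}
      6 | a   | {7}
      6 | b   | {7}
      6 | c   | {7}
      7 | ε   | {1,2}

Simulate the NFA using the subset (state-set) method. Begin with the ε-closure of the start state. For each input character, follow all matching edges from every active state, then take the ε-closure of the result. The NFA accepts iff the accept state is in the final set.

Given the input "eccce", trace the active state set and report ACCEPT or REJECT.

S₀ = ε-closure({0}) = {0,1,2}
'e' @ 1: {}  — dead — no transitions
rest 'ccce' ignored (set empty)
final: {}; accept 1 not in set

Answer: REJECT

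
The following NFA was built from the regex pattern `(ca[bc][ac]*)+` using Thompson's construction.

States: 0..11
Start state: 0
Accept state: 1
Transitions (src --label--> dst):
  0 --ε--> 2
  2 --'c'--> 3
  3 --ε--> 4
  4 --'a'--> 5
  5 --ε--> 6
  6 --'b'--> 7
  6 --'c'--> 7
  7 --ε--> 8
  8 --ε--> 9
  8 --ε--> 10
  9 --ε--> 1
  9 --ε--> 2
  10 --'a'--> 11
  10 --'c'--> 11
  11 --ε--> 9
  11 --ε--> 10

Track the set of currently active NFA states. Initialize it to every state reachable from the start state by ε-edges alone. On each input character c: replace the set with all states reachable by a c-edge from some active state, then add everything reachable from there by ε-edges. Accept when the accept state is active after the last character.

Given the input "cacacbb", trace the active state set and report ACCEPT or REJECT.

Answer: REJECT

Derivation:
start: ε-closure({0}) = {0,2}
'c' @ 1: {3,4}
'a' @ 2: {5,6}
'c' @ 3: {1,2,7,8,9,10}  ✓accept
'a' @ 4: {1,2,9,10,11}  ✓accept
'c' @ 5: {1,2,3,4,9,10,11}  ✓accept
'b' @ 6: {}  — dead — no transitions
rest 'b' ignored (set empty)
after full input: {}  (accept=1 not in)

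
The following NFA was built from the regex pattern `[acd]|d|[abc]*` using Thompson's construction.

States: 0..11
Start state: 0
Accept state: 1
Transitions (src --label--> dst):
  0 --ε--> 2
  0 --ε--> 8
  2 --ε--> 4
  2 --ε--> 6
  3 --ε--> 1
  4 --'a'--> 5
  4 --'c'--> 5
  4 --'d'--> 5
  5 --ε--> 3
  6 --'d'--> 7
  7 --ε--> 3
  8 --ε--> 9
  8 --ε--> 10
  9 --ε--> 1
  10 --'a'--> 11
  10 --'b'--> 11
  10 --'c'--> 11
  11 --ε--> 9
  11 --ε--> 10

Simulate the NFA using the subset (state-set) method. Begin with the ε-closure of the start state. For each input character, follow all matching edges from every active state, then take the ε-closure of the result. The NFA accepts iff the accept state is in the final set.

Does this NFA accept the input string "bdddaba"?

initial (ε-close {0}): {0,1,2,4,6,8,9,10}
'b' @ 1: {1,9,10,11}  [accepting]
'd' @ 2: {}  — no active states
rest 'ddaba' ignored (set empty)
after full input: {}  (accept=1 not in)

Answer: REJECT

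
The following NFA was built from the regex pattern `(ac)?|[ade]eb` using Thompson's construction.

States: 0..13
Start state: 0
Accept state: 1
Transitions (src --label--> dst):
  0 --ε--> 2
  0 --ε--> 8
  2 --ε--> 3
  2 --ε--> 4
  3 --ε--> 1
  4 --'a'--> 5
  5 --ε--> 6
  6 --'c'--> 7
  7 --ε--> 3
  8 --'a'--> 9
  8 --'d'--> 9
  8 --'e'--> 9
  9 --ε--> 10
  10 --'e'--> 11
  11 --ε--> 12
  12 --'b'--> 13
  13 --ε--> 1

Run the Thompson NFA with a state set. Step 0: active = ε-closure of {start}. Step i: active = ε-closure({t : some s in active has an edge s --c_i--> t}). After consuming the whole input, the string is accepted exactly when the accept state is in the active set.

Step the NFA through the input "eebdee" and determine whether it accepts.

initial (ε-close {0}): {0,1,2,3,4,8}
'e' @ 1: {9,10}
'e' @ 2: {11,12}
'b' @ 3: {1,13}  ✓accept
'd' @ 4: {}  — dead — no transitions
rest 'ee' ignored (set empty)
final: {}; accept 1 not in set

Answer: REJECT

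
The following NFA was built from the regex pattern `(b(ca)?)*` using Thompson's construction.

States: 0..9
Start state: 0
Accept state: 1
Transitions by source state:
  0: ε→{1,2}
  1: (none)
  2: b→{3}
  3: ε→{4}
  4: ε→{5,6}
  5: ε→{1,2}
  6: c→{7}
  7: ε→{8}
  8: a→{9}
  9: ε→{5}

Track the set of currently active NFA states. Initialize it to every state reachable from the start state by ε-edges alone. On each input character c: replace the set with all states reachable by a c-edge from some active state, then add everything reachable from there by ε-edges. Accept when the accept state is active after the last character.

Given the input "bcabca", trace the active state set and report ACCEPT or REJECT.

Answer: ACCEPT

Steps:
initial (ε-close {0}): {0,1,2}
'b' @ 1: {1,2,3,4,5,6}  [accepting]
'c' @ 2: {7,8}
'a' @ 3: {1,2,5,9}  [accepting]
'b' @ 4: {1,2,3,4,5,6}  [accepting]
'c' @ 5: {7,8}
'a' @ 6: {1,2,5,9}  [accepting]
final: {1,2,5,9}; accept 1 in set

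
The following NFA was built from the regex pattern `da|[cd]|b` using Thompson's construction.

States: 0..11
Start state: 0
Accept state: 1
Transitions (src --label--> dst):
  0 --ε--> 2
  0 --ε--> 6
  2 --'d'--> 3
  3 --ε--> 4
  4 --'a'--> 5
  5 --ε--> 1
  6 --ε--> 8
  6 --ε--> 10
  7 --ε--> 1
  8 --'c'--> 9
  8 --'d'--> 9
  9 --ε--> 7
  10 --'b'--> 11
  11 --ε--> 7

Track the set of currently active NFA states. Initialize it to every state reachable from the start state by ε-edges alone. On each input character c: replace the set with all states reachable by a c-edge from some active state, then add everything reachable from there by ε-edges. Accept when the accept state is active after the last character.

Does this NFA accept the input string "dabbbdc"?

start: ε-closure({0}) = {0,2,6,8,10}
'd' @ 1: {1,3,4,7,9}  [accepting]
'a' @ 2: {1,5}  [accepting]
'b' @ 3: {}  — no active states
rest 'bbdc' ignored (set empty)
end set {} — state 1 not in

Answer: REJECT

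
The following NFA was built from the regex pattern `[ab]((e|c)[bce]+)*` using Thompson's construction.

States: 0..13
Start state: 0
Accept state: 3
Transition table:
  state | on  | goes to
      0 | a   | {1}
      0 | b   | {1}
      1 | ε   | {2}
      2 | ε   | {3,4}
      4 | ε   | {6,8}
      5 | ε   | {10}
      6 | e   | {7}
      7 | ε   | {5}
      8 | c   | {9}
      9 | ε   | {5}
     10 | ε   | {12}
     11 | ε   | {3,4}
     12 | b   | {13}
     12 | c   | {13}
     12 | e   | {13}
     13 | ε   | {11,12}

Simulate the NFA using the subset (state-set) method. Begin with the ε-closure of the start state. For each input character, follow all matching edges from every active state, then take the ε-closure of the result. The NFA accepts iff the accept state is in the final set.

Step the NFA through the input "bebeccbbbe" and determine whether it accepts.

start: ε-closure({0}) = {0}
'b' @ 1: {1,2,3,4,6,8}  (accept∈set)
'e' @ 2: {5,7,10,12}
'b' @ 3: {3,4,6,8,11,12,13}  (accept∈set)
'e' @ 4: {3,4,5,6,7,8,10,11,12,13}  (accept∈set)
'c' @ 5: {3,4,5,6,8,9,10,11,12,13}  (accept∈set)
'c' @ 6: {3,4,5,6,8,9,10,11,12,13}  (accept∈set)
'b' @ 7: {3,4,6,8,11,12,13}  (accept∈set)
'b' @ 8: {3,4,6,8,11,12,13}  (accept∈set)
'b' @ 9: {3,4,6,8,11,12,13}  (accept∈set)
'e' @ 10: {3,4,5,6,7,8,10,11,12,13}  (accept∈set)
end set {3,4,5,6,7,8,10,11,12,13} — state 3 in

Answer: ACCEPT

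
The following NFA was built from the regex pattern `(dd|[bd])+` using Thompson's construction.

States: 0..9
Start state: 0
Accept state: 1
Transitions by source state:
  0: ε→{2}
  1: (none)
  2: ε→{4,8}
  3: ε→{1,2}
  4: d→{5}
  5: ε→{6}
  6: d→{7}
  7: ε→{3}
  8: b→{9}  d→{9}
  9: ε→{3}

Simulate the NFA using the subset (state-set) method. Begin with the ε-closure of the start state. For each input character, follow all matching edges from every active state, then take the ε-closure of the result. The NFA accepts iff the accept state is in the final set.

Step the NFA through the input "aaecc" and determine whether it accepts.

start: ε-closure({0}) = {0,2,4,8}
'a' @ 1: {}  — no active states
rest 'aecc' ignored (set empty)
after full input: {}  (accept=1 not in)

Answer: REJECT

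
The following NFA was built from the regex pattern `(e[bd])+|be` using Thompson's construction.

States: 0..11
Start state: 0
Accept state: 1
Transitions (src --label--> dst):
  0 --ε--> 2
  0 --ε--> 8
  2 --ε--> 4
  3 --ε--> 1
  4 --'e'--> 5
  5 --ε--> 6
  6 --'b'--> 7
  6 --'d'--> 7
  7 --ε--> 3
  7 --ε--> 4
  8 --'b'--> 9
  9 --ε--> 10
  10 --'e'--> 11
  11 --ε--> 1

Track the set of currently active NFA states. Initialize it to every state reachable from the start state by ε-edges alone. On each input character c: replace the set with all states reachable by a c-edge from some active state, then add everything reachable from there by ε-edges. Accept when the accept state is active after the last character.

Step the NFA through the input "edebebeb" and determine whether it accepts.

Answer: ACCEPT

Steps:
S₀ = ε-closure({0}) = {0,2,4,8}
'e' @ 1: {5,6}
'd' @ 2: {1,3,4,7}  (accept∈set)
'e' @ 3: {5,6}
'b' @ 4: {1,3,4,7}  (accept∈set)
'e' @ 5: {5,6}
'b' @ 6: {1,3,4,7}  (accept∈set)
'e' @ 7: {5,6}
'b' @ 8: {1,3,4,7}  (accept∈set)
after full input: {1,3,4,7}  (accept=1 in)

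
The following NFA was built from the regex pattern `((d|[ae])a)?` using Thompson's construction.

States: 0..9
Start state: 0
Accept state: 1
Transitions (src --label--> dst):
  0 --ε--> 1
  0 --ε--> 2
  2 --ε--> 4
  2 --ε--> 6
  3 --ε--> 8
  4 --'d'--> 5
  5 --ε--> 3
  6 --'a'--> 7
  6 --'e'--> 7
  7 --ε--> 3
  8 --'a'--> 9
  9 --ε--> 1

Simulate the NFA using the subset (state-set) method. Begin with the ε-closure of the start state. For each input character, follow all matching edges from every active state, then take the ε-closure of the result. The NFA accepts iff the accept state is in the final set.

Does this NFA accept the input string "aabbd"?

Answer: REJECT

Steps:
initial (ε-close {0}): {0,1,2,4,6}
'a' @ 1: {3,7,8}
'a' @ 2: {1,9}  ✓accept
'b' @ 3: {}  — no active states
rest 'bd' ignored (set empty)
after full input: {}  (accept=1 not in)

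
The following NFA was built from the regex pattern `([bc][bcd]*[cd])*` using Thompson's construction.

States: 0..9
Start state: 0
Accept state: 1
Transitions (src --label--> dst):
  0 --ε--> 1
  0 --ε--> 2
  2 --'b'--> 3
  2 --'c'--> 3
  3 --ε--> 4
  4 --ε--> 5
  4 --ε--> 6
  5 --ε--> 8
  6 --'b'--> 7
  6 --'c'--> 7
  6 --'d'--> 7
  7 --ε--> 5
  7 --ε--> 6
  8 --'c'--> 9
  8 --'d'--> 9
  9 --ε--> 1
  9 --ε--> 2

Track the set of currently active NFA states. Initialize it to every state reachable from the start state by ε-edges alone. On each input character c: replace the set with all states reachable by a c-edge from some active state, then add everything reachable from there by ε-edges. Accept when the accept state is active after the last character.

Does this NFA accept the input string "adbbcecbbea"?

Answer: REJECT

Derivation:
S₀ = ε-closure({0}) = {0,1,2}
'a' @ 1: {}  — dead — no transitions
rest 'dbbcecbbea' ignored (set empty)
after full input: {}  (accept=1 not in)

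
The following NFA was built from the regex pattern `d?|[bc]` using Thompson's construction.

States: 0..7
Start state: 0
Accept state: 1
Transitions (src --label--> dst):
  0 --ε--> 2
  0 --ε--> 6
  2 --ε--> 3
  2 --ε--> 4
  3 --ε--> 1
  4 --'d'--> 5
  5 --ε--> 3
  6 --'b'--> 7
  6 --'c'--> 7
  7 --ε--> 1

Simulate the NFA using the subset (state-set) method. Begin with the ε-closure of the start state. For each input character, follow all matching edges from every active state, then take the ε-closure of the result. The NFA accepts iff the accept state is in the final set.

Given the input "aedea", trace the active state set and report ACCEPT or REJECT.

initial (ε-close {0}): {0,1,2,3,4,6}
'a' @ 1: {}  — state set empty
rest 'edea' ignored (set empty)
after full input: {}  (accept=1 not in)

Answer: REJECT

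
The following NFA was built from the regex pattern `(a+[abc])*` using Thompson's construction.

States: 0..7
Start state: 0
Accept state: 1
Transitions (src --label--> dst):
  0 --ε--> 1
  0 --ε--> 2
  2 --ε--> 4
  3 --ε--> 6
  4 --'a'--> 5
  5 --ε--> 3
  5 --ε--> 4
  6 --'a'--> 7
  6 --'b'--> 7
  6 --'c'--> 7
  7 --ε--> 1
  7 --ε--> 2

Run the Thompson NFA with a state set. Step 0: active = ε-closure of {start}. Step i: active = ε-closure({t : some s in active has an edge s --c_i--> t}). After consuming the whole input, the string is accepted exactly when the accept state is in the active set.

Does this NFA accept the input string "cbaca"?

Answer: REJECT

Steps:
S₀ = ε-closure({0}) = {0,1,2,4}
'c' @ 1: {}  — no active states
rest 'baca' ignored (set empty)
final: {}; accept 1 not in set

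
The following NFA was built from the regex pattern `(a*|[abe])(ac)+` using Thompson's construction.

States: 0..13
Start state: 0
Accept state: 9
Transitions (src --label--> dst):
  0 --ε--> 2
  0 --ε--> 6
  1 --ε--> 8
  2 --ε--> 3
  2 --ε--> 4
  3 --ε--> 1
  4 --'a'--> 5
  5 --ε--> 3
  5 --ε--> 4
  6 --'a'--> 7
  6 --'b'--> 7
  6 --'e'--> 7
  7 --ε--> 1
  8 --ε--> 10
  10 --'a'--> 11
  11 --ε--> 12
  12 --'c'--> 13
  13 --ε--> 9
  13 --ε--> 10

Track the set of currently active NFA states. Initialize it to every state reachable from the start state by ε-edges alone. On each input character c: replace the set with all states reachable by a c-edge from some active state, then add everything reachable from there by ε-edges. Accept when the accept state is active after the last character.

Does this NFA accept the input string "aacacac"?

Answer: ACCEPT

Derivation:
initial (ε-close {0}): {0,1,2,3,4,6,8,10}
'a' @ 1: {1,3,4,5,7,8,10,11,12}
'a' @ 2: {1,3,4,5,8,10,11,12}
'c' @ 3: {9,10,13}  (accept∈set)
'a' @ 4: {11,12}
'c' @ 5: {9,10,13}  (accept∈set)
'a' @ 6: {11,12}
'c' @ 7: {9,10,13}  (accept∈set)
after full input: {9,10,13}  (accept=9 in)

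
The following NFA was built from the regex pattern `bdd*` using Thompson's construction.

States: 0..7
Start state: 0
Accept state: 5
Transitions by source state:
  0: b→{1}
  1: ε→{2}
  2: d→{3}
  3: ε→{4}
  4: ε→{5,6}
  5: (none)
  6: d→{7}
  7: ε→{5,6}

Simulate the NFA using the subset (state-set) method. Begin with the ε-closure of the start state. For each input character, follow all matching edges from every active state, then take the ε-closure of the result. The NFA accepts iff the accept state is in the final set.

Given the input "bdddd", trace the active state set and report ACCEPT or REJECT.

Answer: ACCEPT

Steps:
start: ε-closure({0}) = {0}
'b' @ 1: {1,2}
'd' @ 2: {3,4,5,6}  (accept∈set)
'd' @ 3: {5,6,7}  (accept∈set)
'd' @ 4: {5,6,7}  (accept∈set)
'd' @ 5: {5,6,7}  (accept∈set)
end set {5,6,7} — state 5 in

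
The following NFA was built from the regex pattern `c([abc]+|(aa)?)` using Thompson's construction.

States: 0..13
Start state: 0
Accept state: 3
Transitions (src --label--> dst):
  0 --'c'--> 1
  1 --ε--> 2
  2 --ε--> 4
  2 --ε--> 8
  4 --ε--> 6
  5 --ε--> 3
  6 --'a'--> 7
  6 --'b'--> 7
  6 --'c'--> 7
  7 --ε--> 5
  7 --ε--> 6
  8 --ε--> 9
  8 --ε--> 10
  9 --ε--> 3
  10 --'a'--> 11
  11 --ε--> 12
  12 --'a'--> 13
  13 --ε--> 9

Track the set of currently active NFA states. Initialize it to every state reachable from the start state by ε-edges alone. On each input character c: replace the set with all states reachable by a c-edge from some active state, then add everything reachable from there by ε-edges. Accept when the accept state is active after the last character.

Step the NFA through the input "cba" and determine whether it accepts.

initial (ε-close {0}): {0}
'c' @ 1: {1,2,3,4,6,8,9,10}  (accept∈set)
'b' @ 2: {3,5,6,7}  (accept∈set)
'a' @ 3: {3,5,6,7}  (accept∈set)
final: {3,5,6,7}; accept 3 in set

Answer: ACCEPT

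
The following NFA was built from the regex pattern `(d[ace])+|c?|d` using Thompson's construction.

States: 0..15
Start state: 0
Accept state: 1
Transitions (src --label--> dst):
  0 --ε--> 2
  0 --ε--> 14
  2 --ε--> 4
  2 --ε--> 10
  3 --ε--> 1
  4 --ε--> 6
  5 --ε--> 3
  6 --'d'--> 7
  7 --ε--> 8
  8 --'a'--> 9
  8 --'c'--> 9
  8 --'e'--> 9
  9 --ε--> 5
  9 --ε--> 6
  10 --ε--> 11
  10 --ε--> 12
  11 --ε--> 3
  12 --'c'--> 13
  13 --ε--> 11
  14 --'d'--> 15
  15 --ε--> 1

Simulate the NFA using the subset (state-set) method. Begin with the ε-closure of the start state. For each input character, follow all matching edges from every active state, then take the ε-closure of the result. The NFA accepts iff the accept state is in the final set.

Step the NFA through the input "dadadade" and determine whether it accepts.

S₀ = ε-closure({0}) = {0,1,2,3,4,6,10,11,12,14}
'd' @ 1: {1,7,8,15}  (accept∈set)
'a' @ 2: {1,3,5,6,9}  (accept∈set)
'd' @ 3: {7,8}
'a' @ 4: {1,3,5,6,9}  (accept∈set)
'd' @ 5: {7,8}
'a' @ 6: {1,3,5,6,9}  (accept∈set)
'd' @ 7: {7,8}
'e' @ 8: {1,3,5,6,9}  (accept∈set)
end set {1,3,5,6,9} — state 1 in

Answer: ACCEPT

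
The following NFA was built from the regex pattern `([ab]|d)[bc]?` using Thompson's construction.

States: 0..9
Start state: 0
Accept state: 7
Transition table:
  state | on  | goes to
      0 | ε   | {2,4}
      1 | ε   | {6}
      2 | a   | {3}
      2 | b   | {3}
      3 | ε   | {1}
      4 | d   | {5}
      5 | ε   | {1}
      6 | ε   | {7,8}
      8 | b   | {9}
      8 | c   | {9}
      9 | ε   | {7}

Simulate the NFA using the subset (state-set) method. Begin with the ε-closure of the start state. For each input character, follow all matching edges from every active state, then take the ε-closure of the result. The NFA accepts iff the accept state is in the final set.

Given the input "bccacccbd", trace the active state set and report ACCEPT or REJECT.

Answer: REJECT

Derivation:
start: ε-closure({0}) = {0,2,4}
'b' @ 1: {1,3,6,7,8}  ✓accept
'c' @ 2: {7,9}  ✓accept
'c' @ 3: {}  — no active states
rest 'acccbd' ignored (set empty)
final: {}; accept 7 not in set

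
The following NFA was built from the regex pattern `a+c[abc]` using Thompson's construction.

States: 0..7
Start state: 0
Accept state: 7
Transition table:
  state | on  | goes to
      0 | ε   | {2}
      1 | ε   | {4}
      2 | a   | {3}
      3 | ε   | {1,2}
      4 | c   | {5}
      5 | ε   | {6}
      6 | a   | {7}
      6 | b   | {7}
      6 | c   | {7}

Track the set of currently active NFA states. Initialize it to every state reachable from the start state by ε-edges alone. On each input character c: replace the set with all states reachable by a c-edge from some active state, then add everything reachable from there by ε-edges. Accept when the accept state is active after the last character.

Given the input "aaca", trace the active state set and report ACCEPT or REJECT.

Answer: ACCEPT

Derivation:
initial (ε-close {0}): {0,2}
'a' @ 1: {1,2,3,4}
'a' @ 2: {1,2,3,4}
'c' @ 3: {5,6}
'a' @ 4: {7}  ✓accept
final: {7}; accept 7 in set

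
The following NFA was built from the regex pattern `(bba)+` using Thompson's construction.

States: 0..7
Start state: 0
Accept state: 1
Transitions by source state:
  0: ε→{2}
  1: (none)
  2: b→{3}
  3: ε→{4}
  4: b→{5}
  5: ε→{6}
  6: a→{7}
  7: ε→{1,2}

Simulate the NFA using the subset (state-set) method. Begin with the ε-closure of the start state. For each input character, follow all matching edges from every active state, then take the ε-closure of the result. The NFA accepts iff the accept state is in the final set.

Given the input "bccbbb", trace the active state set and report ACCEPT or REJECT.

initial (ε-close {0}): {0,2}
'b' @ 1: {3,4}
'c' @ 2: {}  — no active states
rest 'cbbb' ignored (set empty)
after full input: {}  (accept=1 not in)

Answer: REJECT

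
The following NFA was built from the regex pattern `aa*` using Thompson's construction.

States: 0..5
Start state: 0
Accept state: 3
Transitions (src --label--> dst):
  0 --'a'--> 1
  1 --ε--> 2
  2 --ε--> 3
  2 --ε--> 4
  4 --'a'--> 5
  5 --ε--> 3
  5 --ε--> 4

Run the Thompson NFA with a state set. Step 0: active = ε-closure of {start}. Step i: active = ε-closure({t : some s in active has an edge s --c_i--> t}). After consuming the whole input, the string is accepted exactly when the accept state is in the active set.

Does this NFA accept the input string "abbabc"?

S₀ = ε-closure({0}) = {0}
'a' @ 1: {1,2,3,4}  (accept∈set)
'b' @ 2: {}  — dead — no transitions
rest 'babc' ignored (set empty)
after full input: {}  (accept=3 not in)

Answer: REJECT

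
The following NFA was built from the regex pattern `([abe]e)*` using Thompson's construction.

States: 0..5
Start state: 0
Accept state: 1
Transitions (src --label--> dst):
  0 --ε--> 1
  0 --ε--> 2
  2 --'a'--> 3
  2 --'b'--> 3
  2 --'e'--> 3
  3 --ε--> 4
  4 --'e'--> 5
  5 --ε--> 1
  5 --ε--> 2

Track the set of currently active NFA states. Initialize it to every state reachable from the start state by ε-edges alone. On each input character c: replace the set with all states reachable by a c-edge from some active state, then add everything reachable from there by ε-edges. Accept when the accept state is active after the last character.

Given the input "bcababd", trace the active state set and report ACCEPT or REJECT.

Answer: REJECT

Steps:
initial (ε-close {0}): {0,1,2}
'b' @ 1: {3,4}
'c' @ 2: {}  — state set empty
rest 'ababd' ignored (set empty)
final: {}; accept 1 not in set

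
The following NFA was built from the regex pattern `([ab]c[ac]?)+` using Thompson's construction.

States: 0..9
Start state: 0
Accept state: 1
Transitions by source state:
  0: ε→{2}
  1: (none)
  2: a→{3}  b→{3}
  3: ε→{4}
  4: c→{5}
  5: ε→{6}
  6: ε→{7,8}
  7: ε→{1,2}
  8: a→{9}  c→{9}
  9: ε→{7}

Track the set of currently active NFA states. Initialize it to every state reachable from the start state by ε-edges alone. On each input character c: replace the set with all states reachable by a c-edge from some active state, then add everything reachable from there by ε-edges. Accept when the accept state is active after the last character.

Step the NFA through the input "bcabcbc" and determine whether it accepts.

Answer: ACCEPT

Trace:
start: ε-closure({0}) = {0,2}
'b' @ 1: {3,4}
'c' @ 2: {1,2,5,6,7,8}  (accept∈set)
'a' @ 3: {1,2,3,4,7,9}  (accept∈set)
'b' @ 4: {3,4}
'c' @ 5: {1,2,5,6,7,8}  (accept∈set)
'b' @ 6: {3,4}
'c' @ 7: {1,2,5,6,7,8}  (accept∈set)
end set {1,2,5,6,7,8} — state 1 in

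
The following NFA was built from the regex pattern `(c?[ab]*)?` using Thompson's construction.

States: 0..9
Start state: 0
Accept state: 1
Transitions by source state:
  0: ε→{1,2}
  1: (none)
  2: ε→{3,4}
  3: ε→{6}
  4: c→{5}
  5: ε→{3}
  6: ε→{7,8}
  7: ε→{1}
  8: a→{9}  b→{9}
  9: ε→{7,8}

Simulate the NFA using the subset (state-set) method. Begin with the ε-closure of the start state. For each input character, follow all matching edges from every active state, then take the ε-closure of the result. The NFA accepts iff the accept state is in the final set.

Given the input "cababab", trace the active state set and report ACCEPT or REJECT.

initial (ε-close {0}): {0,1,2,3,4,6,7,8}
'c' @ 1: {1,3,5,6,7,8}  ✓accept
'a' @ 2: {1,7,8,9}  ✓accept
'b' @ 3: {1,7,8,9}  ✓accept
'a' @ 4: {1,7,8,9}  ✓accept
'b' @ 5: {1,7,8,9}  ✓accept
'a' @ 6: {1,7,8,9}  ✓accept
'b' @ 7: {1,7,8,9}  ✓accept
final: {1,7,8,9}; accept 1 in set

Answer: ACCEPT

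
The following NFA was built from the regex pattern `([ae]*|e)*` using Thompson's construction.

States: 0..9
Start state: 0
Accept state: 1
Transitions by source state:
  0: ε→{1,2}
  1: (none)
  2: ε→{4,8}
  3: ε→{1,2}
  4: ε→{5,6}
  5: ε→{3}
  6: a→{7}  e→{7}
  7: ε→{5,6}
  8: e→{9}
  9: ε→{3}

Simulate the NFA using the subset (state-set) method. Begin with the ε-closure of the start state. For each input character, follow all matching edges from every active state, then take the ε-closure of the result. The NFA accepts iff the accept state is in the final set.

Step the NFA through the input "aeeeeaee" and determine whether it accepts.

S₀ = ε-closure({0}) = {0,1,2,3,4,5,6,8}
'a' @ 1: {1,2,3,4,5,6,7,8}  [accepting]
'e' @ 2: {1,2,3,4,5,6,7,8,9}  [accepting]
'e' @ 3: {1,2,3,4,5,6,7,8,9}  [accepting]
'e' @ 4: {1,2,3,4,5,6,7,8,9}  [accepting]
'e' @ 5: {1,2,3,4,5,6,7,8,9}  [accepting]
'a' @ 6: {1,2,3,4,5,6,7,8}  [accepting]
'e' @ 7: {1,2,3,4,5,6,7,8,9}  [accepting]
'e' @ 8: {1,2,3,4,5,6,7,8,9}  [accepting]
final: {1,2,3,4,5,6,7,8,9}; accept 1 in set

Answer: ACCEPT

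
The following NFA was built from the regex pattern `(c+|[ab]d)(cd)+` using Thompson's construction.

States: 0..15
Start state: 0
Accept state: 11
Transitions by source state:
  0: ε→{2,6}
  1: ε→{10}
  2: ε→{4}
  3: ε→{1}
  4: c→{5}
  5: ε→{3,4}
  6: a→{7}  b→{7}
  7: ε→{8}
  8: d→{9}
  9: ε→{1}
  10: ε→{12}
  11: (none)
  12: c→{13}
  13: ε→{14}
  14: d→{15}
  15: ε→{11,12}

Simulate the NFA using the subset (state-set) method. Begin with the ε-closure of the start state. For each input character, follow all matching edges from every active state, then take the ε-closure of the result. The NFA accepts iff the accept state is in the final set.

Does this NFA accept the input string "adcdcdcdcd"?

Answer: ACCEPT

Derivation:
S₀ = ε-closure({0}) = {0,2,4,6}
'a' @ 1: {7,8}
'd' @ 2: {1,9,10,12}
'c' @ 3: {13,14}
'd' @ 4: {11,12,15}  (accept∈set)
'c' @ 5: {13,14}
'd' @ 6: {11,12,15}  (accept∈set)
'c' @ 7: {13,14}
'd' @ 8: {11,12,15}  (accept∈set)
'c' @ 9: {13,14}
'd' @ 10: {11,12,15}  (accept∈set)
end set {11,12,15} — state 11 in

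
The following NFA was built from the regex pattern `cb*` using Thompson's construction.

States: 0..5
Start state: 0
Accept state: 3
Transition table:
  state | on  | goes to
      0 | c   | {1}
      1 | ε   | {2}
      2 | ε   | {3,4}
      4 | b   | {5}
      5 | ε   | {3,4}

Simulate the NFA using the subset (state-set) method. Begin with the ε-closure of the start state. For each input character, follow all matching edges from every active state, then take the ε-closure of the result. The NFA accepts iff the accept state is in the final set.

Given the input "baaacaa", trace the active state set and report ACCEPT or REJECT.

Answer: REJECT

Steps:
S₀ = ε-closure({0}) = {0}
'b' @ 1: {}  — state set empty
rest 'aaacaa' ignored (set empty)
final: {}; accept 3 not in set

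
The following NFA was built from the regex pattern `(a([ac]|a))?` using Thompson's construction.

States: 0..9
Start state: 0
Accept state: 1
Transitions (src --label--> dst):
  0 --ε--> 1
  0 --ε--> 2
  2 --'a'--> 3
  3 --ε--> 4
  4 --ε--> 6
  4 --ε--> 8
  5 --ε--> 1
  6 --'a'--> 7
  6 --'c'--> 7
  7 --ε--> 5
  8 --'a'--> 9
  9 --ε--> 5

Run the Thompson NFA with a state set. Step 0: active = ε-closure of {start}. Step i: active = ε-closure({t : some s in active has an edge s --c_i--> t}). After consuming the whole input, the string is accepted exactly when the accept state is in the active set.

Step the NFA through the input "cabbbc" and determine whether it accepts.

Answer: REJECT

Derivation:
initial (ε-close {0}): {0,1,2}
'c' @ 1: {}  — state set empty
rest 'abbbc' ignored (set empty)
end set {} — state 1 not in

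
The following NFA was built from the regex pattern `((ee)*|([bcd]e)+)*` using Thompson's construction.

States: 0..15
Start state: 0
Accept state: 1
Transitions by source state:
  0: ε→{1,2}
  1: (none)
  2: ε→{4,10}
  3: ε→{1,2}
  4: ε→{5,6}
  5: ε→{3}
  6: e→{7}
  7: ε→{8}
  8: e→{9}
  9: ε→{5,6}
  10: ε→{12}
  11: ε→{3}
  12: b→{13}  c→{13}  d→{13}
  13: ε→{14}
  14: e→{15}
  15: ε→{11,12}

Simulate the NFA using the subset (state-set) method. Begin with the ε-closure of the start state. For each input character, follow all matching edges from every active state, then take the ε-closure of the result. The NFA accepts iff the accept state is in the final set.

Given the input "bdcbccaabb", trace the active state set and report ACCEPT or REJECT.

Answer: REJECT

Steps:
S₀ = ε-closure({0}) = {0,1,2,3,4,5,6,10,12}
'b' @ 1: {13,14}
'd' @ 2: {}  — no active states
rest 'cbccaabb' ignored (set empty)
end set {} — state 1 not in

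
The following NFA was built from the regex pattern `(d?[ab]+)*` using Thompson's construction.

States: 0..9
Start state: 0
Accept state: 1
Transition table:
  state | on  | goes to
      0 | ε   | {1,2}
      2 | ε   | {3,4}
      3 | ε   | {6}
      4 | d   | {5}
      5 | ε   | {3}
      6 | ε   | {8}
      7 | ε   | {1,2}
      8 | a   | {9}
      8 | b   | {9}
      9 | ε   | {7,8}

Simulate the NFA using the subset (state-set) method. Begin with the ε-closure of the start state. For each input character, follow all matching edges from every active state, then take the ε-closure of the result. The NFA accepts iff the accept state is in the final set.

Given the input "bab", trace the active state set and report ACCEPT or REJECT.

Answer: ACCEPT

Steps:
start: ε-closure({0}) = {0,1,2,3,4,6,8}
'b' @ 1: {1,2,3,4,6,7,8,9}  [accepting]
'a' @ 2: {1,2,3,4,6,7,8,9}  [accepting]
'b' @ 3: {1,2,3,4,6,7,8,9}  [accepting]
final: {1,2,3,4,6,7,8,9}; accept 1 in set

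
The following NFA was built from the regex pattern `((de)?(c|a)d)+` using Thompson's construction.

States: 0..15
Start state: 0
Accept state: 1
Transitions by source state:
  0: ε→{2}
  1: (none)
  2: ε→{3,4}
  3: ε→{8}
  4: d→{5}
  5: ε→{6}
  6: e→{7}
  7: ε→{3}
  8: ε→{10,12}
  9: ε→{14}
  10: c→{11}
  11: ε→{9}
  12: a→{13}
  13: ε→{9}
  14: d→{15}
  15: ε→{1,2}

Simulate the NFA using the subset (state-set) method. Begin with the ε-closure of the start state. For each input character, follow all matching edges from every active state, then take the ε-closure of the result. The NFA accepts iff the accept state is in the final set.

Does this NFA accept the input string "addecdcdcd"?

Answer: ACCEPT

Derivation:
initial (ε-close {0}): {0,2,3,4,8,10,12}
'a' @ 1: {9,13,14}
'd' @ 2: {1,2,3,4,8,10,12,15}  ✓accept
'd' @ 3: {5,6}
'e' @ 4: {3,7,8,10,12}
'c' @ 5: {9,11,14}
'd' @ 6: {1,2,3,4,8,10,12,15}  ✓accept
'c' @ 7: {9,11,14}
'd' @ 8: {1,2,3,4,8,10,12,15}  ✓accept
'c' @ 9: {9,11,14}
'd' @ 10: {1,2,3,4,8,10,12,15}  ✓accept
end set {1,2,3,4,8,10,12,15} — state 1 in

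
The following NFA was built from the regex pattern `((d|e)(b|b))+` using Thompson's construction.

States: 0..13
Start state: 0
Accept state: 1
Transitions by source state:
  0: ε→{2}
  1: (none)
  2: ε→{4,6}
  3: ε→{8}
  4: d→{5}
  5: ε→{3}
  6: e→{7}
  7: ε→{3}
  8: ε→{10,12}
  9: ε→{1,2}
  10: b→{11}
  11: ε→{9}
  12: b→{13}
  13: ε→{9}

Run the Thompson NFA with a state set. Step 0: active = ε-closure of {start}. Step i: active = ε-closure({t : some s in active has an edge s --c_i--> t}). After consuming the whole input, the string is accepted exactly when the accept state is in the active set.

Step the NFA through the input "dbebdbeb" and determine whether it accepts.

Answer: ACCEPT

Steps:
start: ε-closure({0}) = {0,2,4,6}
'd' @ 1: {3,5,8,10,12}
'b' @ 2: {1,2,4,6,9,11,13}  (accept∈set)
'e' @ 3: {3,7,8,10,12}
'b' @ 4: {1,2,4,6,9,11,13}  (accept∈set)
'd' @ 5: {3,5,8,10,12}
'b' @ 6: {1,2,4,6,9,11,13}  (accept∈set)
'e' @ 7: {3,7,8,10,12}
'b' @ 8: {1,2,4,6,9,11,13}  (accept∈set)
final: {1,2,4,6,9,11,13}; accept 1 in set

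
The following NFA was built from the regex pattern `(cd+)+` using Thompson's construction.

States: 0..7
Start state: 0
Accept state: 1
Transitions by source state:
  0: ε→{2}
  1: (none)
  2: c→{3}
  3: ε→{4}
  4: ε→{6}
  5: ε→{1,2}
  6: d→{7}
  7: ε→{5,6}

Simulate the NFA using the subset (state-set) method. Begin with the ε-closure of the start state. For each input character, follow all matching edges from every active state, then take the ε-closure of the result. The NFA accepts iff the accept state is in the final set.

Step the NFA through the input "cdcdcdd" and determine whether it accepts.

Answer: ACCEPT

Steps:
start: ε-closure({0}) = {0,2}
'c' @ 1: {3,4,6}
'd' @ 2: {1,2,5,6,7}  [accepting]
'c' @ 3: {3,4,6}
'd' @ 4: {1,2,5,6,7}  [accepting]
'c' @ 5: {3,4,6}
'd' @ 6: {1,2,5,6,7}  [accepting]
'd' @ 7: {1,2,5,6,7}  [accepting]
after full input: {1,2,5,6,7}  (accept=1 in)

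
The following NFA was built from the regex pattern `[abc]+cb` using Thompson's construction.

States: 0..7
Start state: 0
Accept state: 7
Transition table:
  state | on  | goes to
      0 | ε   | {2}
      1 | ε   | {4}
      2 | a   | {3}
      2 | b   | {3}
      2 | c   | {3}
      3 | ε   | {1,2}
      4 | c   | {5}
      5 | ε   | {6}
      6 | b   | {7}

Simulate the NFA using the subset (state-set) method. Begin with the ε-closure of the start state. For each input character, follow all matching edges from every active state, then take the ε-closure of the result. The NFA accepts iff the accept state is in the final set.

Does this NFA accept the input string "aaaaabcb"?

initial (ε-close {0}): {0,2}
'a' @ 1: {1,2,3,4}
'a' @ 2: {1,2,3,4}
'a' @ 3: {1,2,3,4}
'a' @ 4: {1,2,3,4}
'a' @ 5: {1,2,3,4}
'b' @ 6: {1,2,3,4}
'c' @ 7: {1,2,3,4,5,6}
'b' @ 8: {1,2,3,4,7}  [accepting]
end set {1,2,3,4,7} — state 7 in

Answer: ACCEPT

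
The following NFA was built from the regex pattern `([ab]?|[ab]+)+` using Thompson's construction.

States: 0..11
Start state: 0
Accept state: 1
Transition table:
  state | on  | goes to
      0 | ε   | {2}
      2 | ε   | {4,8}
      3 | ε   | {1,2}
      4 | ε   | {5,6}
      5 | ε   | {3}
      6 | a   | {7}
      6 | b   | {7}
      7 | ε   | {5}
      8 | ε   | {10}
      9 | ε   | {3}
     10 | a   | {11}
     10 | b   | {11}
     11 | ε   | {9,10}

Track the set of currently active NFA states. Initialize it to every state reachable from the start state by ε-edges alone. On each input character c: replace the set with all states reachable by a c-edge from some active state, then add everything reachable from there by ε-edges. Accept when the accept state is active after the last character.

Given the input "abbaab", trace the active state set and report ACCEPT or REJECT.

Answer: ACCEPT

Trace:
initial (ε-close {0}): {0,1,2,3,4,5,6,8,10}
'a' @ 1: {1,2,3,4,5,6,7,8,9,10,11}  ✓accept
'b' @ 2: {1,2,3,4,5,6,7,8,9,10,11}  ✓accept
'b' @ 3: {1,2,3,4,5,6,7,8,9,10,11}  ✓accept
'a' @ 4: {1,2,3,4,5,6,7,8,9,10,11}  ✓accept
'a' @ 5: {1,2,3,4,5,6,7,8,9,10,11}  ✓accept
'b' @ 6: {1,2,3,4,5,6,7,8,9,10,11}  ✓accept
final: {1,2,3,4,5,6,7,8,9,10,11}; accept 1 in set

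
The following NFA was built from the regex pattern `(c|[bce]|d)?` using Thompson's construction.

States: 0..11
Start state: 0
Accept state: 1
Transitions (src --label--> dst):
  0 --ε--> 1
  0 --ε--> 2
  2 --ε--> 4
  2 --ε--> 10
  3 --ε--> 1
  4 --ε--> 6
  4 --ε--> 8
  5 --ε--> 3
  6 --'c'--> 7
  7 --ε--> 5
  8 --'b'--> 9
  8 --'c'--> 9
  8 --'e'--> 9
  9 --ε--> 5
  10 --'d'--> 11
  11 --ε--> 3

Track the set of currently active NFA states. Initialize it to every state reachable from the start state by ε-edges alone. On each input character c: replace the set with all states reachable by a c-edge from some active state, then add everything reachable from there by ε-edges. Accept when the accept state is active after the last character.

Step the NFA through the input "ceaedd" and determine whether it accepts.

S₀ = ε-closure({0}) = {0,1,2,4,6,8,10}
'c' @ 1: {1,3,5,7,9}  ✓accept
'e' @ 2: {}  — state set empty
rest 'aedd' ignored (set empty)
final: {}; accept 1 not in set

Answer: REJECT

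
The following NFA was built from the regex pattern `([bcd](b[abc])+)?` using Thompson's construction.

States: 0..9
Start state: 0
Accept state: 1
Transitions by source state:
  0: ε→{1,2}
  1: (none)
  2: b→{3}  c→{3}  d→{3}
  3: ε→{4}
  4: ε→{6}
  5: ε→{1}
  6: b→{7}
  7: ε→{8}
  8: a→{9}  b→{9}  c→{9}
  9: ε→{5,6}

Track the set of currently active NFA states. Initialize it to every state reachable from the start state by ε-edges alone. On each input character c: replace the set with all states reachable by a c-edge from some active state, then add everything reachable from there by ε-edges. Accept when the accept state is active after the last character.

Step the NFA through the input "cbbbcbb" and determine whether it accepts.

Answer: ACCEPT

Trace:
initial (ε-close {0}): {0,1,2}
'c' @ 1: {3,4,6}
'b' @ 2: {7,8}
'b' @ 3: {1,5,6,9}  (accept∈set)
'b' @ 4: {7,8}
'c' @ 5: {1,5,6,9}  (accept∈set)
'b' @ 6: {7,8}
'b' @ 7: {1,5,6,9}  (accept∈set)
end set {1,5,6,9} — state 1 in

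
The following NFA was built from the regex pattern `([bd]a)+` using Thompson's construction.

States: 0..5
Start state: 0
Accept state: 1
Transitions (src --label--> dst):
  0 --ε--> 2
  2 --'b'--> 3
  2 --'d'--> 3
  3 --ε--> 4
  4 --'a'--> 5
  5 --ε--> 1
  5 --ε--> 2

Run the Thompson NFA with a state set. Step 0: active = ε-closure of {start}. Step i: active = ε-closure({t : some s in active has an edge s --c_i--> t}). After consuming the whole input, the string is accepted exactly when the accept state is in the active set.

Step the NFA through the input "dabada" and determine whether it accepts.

Answer: ACCEPT

Steps:
initial (ε-close {0}): {0,2}
'd' @ 1: {3,4}
'a' @ 2: {1,2,5}  (accept∈set)
'b' @ 3: {3,4}
'a' @ 4: {1,2,5}  (accept∈set)
'd' @ 5: {3,4}
'a' @ 6: {1,2,5}  (accept∈set)
after full input: {1,2,5}  (accept=1 in)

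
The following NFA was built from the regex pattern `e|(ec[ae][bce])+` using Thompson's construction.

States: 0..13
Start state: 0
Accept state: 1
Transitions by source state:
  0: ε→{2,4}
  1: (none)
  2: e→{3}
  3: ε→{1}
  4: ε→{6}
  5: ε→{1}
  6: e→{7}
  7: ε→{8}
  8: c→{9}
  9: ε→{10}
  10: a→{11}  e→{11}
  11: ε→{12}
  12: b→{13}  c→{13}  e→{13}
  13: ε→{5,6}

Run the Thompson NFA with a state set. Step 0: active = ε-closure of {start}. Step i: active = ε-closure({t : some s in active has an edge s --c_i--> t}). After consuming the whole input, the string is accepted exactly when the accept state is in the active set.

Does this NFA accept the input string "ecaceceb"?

Answer: ACCEPT

Steps:
initial (ε-close {0}): {0,2,4,6}
'e' @ 1: {1,3,7,8}  [accepting]
'c' @ 2: {9,10}
'a' @ 3: {11,12}
'c' @ 4: {1,5,6,13}  [accepting]
'e' @ 5: {7,8}
'c' @ 6: {9,10}
'e' @ 7: {11,12}
'b' @ 8: {1,5,6,13}  [accepting]
after full input: {1,5,6,13}  (accept=1 in)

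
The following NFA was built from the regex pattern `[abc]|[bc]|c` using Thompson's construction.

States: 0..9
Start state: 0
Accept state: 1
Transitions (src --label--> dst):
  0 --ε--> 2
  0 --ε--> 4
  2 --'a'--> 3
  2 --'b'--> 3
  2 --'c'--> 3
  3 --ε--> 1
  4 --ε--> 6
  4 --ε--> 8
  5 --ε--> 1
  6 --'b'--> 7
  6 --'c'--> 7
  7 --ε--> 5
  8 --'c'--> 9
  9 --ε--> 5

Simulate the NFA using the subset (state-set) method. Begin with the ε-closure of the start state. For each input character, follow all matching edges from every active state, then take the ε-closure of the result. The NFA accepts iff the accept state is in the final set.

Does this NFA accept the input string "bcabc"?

S₀ = ε-closure({0}) = {0,2,4,6,8}
'b' @ 1: {1,3,5,7}  [accepting]
'c' @ 2: {}  — state set empty
rest 'abc' ignored (set empty)
end set {} — state 1 not in

Answer: REJECT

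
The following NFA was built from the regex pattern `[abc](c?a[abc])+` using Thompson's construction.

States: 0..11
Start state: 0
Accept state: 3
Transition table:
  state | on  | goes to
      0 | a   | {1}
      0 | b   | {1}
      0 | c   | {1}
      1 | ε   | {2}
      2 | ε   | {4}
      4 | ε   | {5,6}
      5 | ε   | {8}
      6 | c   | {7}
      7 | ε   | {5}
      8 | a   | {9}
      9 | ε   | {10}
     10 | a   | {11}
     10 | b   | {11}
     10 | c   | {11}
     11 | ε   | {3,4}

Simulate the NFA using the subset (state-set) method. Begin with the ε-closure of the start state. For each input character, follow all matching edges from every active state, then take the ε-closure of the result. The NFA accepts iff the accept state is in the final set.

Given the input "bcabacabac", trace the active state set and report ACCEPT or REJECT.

S₀ = ε-closure({0}) = {0}
'b' @ 1: {1,2,4,5,6,8}
'c' @ 2: {5,7,8}
'a' @ 3: {9,10}
'b' @ 4: {3,4,5,6,8,11}  (accept∈set)
'a' @ 5: {9,10}
'c' @ 6: {3,4,5,6,8,11}  (accept∈set)
'a' @ 7: {9,10}
'b' @ 8: {3,4,5,6,8,11}  (accept∈set)
'a' @ 9: {9,10}
'c' @ 10: {3,4,5,6,8,11}  (accept∈set)
end set {3,4,5,6,8,11} — state 3 in

Answer: ACCEPT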